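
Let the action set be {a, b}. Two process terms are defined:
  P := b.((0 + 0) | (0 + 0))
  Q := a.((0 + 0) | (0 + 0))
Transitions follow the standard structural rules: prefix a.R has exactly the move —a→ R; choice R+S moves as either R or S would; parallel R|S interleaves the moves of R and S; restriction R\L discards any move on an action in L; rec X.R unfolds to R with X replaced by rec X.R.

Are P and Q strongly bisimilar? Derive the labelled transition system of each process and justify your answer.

P's transition system — 2 states:
  p0 = b.((0 + 0) | (0 + 0)) → ··b··> p1
  p1 = (0 + 0) | (0 + 0) → deadlocked
Q's transition system — 2 states:
  q0 = a.((0 + 0) | (0 + 0)) → ··a··> q1
  q1 = (0 + 0) | (0 + 0) → deadlocked
Coarsest stable partition (strong bisimilarity classes):
  B0 = {p0}
  B1 = {p1, q1}
  B2 = {q0}
p0 ∈ B0, q0 ∈ B2 → different blocks

NO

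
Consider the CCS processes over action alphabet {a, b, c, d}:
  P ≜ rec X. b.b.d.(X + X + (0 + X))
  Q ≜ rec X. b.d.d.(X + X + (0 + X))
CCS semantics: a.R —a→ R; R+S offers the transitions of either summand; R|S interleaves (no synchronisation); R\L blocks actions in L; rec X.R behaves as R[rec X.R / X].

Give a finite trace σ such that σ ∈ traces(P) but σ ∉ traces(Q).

Reachable graph of P (4 states):
  u0 = rec X. b.b.d.(X + X + (0 + X)) ⊢ ··b··> u1
  u1 = b.d.((rec X. b.b.d.(X + X + (0 + X))) + (rec X. b.b.d.(X + X + (0 + X))) + (0 + (rec X. b.b.d.(X + X + (0 + X))))) ⊢ ··b··> u2
  u2 = d.((rec X. b.b.d.(X + X + (0 + X))) + (rec X. b.b.d.(X + X + (0 + X))) + (0 + (rec X. b.b.d.(X + X + (0 + X))))) ⊢ ··d··> u3
  u3 = (rec X. b.b.d.(X + X + (0 + X))) + (rec X. b.b.d.(X + X + (0 + X))) + (0 + (rec X. b.b.d.(X + X + (0 + X)))) ⊢ ··b··> u1
Reachable graph of Q (4 states):
  v0 = rec X. b.d.d.(X + X + (0 + X)) ⊢ ··b··> v1
  v1 = d.d.((rec X. b.d.d.(X + X + (0 + X))) + (rec X. b.d.d.(X + X + (0 + X))) + (0 + (rec X. b.d.d.(X + X + (0 + X))))) ⊢ ··d··> v2
  v2 = d.((rec X. b.d.d.(X + X + (0 + X))) + (rec X. b.d.d.(X + X + (0 + X))) + (0 + (rec X. b.d.d.(X + X + (0 + X))))) ⊢ ··d··> v3
  v3 = (rec X. b.d.d.(X + X + (0 + X))) + (rec X. b.d.d.(X + X + (0 + X))) + (0 + (rec X. b.d.d.(X + X + (0 + X)))) ⊢ ··b··> v1
Executing bb from P (initial set {u0}):
  after b @ step 1: {u1}
  after b @ step 2: {u2}
  — P admits the full trace.
Executing bb from Q (initial set {v0}):
  after b @ step 1: {v1}
  after b @ step 2: no successor for Q

bb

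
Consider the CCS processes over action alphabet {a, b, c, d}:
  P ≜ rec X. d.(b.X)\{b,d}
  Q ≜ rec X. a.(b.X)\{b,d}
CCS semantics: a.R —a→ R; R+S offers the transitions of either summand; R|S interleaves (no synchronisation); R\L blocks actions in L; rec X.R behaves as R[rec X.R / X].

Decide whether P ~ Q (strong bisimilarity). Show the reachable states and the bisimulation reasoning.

P ≁ Q

P's transition system — 2 states:
  s0 = rec X. d.(b.X)\{b,d} has moves =d=> s1
  s1 = (b.(rec X. d.(b.X)\{b,d}))\{b,d} has moves ·
Q's transition system — 2 states:
  t0 = rec X. a.(b.X)\{b,d} has moves =a=> t1
  t1 = (b.(rec X. a.(b.X)\{b,d}))\{b,d} has moves ·
Coarsest stable partition (strong bisimilarity classes):
  B0 = {s0}
  B1 = {s1, t1}
  B2 = {t0}
s0 ∈ B0, t0 ∈ B2 → different blocks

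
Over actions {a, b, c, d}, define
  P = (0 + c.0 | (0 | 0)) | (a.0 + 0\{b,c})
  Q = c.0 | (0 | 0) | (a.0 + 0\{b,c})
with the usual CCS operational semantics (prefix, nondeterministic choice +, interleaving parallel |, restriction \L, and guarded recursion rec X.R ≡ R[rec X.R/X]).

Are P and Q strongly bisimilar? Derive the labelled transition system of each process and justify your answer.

P ~ Q

LTS(P): 4 reachable states
  u0 = (0 + c.0 | (0 | 0)) | (a.0 + 0\{b,c}) :: ··a··> u1, ··c··> u2
  u1 = (0 + c.0 | (0 | 0)) | 0 :: ··c··> u3
  u2 = 0 | (0 | 0) | (a.0 + 0\{b,c}) :: ··a··> u3
  u3 = 0 | (0 | 0) | 0 :: (no moves)
LTS(Q): 4 reachable states
  v0 = c.0 | (0 | 0) | (a.0 + 0\{b,c}) :: ··a··> v1, ··c··> v2
  v1 = c.0 | (0 | 0) | 0 :: ··c··> v3
  v2 = 0 | (0 | 0) | (a.0 + 0\{b,c}) :: ··a··> v3
  v3 = 0 | (0 | 0) | 0 :: (no moves)
Coarsest stable partition (strong bisimilarity classes):
  B0 = {u0, v0}
  B1 = {u2, v2}
  B2 = {u3, v3}
  B3 = {u1, v1}
u0 ∈ B0, v0 ∈ B0 → same block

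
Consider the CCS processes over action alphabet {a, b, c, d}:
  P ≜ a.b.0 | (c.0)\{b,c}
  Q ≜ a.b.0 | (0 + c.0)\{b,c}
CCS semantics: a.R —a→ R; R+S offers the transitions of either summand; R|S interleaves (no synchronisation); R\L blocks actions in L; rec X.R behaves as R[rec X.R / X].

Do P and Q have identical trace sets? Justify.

trace-equivalent

Reachable graph of P (3 states):
  m0 = a.b.0 | (c.0)\{b,c} has moves —a→ m1
  m1 = b.0 | (c.0)\{b,c} has moves —b→ m2
  m2 = 0 | (c.0)\{b,c} has moves stopped
Reachable graph of Q (3 states):
  n0 = a.b.0 | (0 + c.0)\{b,c} has moves —a→ n1
  n1 = b.0 | (0 + c.0)\{b,c} has moves —b→ n2
  n2 = 0 | (0 + c.0)\{b,c} has moves stopped
Bisimilarity quotient blocks:
  B0 = {m0, n0}
  B1 = {m1, n1}
  B2 = {m2, n2}
m0 ∈ B0, n0 ∈ B0 → same block
Bisimilar ⇒ trace-equivalent.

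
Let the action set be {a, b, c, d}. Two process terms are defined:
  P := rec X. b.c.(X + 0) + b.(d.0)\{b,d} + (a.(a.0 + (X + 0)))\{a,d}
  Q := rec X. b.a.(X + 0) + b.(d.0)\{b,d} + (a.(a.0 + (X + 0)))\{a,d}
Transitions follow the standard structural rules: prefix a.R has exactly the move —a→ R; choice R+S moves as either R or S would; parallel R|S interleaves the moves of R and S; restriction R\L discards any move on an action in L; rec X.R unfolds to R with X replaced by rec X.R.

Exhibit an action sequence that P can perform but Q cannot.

Reachable graph of P (4 states):
  s0 = rec X. b.c.(X + 0) + b.(d.0)\{b,d} + (a.(a.0 + (X + 0)))\{a,d} → ··b··> s1, ··b··> s2
  s1 = (d.0)\{b,d} → (no moves)
  s2 = c.((rec X. b.c.(X + 0) + b.(d.0)\{b,d} + (a.(a.0 + (X + 0)))\{a,d}) + 0) → ··c··> s3
  s3 = (rec X. b.c.(X + 0) + b.(d.0)\{b,d} + (a.(a.0 + (X + 0)))\{a,d}) + 0 → ··b··> s1, ··b··> s2
Reachable graph of Q (4 states):
  t0 = rec X. b.a.(X + 0) + b.(d.0)\{b,d} + (a.(a.0 + (X + 0)))\{a,d} → ··b··> t1, ··b··> t2
  t1 = (d.0)\{b,d} → (no moves)
  t2 = a.((rec X. b.a.(X + 0) + b.(d.0)\{b,d} + (a.(a.0 + (X + 0)))\{a,d}) + 0) → ··a··> t3
  t3 = (rec X. b.a.(X + 0) + b.(d.0)\{b,d} + (a.(a.0 + (X + 0)))\{a,d}) + 0 → ··b··> t1, ··b··> t2
Executing bc from P (initial set {s0}):
  after b @ step 1: {s1, s2}
  after c @ step 2: {s3}
  ✓ P
Executing bc from Q (initial set {t0}):
  after b @ step 1: {t1, t2}
  after c @ step 2: ∅ (Q stuck)

bc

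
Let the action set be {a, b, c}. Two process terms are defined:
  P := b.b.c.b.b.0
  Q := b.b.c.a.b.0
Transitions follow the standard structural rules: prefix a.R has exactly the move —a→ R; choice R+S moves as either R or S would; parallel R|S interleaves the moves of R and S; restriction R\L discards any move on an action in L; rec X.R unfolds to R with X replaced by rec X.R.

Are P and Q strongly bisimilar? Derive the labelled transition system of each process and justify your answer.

Reachable graph of P (6 states):
  m0 = b.b.c.b.b.0 :: ··b··> m1
  m1 = b.c.b.b.0 :: ··b··> m2
  m2 = c.b.b.0 :: ··c··> m3
  m3 = b.b.0 :: ··b··> m4
  m4 = b.0 :: ··b··> m5
  m5 = 0 :: ∅
Reachable graph of Q (6 states):
  n0 = b.b.c.a.b.0 :: ··b··> n1
  n1 = b.c.a.b.0 :: ··b··> n2
  n2 = c.a.b.0 :: ··c··> n3
  n3 = a.b.0 :: ··a··> n4
  n4 = b.0 :: ··b··> n5
  n5 = 0 :: ∅
Bisimilarity quotient blocks:
  B0 = {m0}
  B1 = {m1}
  B2 = {m2}
  B3 = {m3}
  B4 = {m4, n4}
  B5 = {m5, n5}
  B6 = {n0}
  B7 = {n1}
  B8 = {n2}
  B9 = {n3}
m0 ∈ B0, n0 ∈ B6 → different blocks

NO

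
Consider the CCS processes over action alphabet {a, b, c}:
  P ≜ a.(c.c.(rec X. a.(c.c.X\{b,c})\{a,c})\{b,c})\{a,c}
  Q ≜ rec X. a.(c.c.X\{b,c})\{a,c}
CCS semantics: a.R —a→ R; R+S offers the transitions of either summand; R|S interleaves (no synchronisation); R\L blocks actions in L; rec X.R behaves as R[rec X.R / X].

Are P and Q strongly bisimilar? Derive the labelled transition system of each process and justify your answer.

YES

P's transition system — 2 states:
  p0 = a.(c.c.(rec X. a.(c.c.X\{b,c})\{a,c})\{b,c})\{a,c} | —a→ p1
  p1 = (c.c.(rec X. a.(c.c.X\{b,c})\{a,c})\{b,c})\{a,c} | deadlocked
Q's transition system — 2 states:
  q0 = rec X. a.(c.c.X\{b,c})\{a,c} | —a→ q1
  q1 = (c.c.(rec X. a.(c.c.X\{b,c})\{a,c})\{b,c})\{a,c} | deadlocked
Partition-refinement fixed point:
  B0 = {p0, q0}
  B1 = {p1, q1}
p0 ∈ B0, q0 ∈ B0 → same block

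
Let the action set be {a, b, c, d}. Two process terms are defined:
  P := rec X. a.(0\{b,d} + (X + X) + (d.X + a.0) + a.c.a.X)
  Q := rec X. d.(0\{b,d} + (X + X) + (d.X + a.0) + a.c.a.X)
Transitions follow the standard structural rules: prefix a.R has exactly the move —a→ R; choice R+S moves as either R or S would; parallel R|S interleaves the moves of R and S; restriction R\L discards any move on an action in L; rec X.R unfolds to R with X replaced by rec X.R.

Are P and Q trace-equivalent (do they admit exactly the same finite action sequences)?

NO — witness ⟨a⟩

P's transition system — 5 states:
  m0 = rec X. a.(0\{b,d} + (X + X) + (d.X + a.0) + a.c.a.X) → -a-> m1
  m1 = 0\{b,d} + ((rec X. a.(0\{b,d} + (X + X) + (d.X + a.0) + a.c.a.X)) + (rec X. a.(0\{b,d} + (X + X) + (d.X + a.0) + a.c.a.X))) + (d.(rec X. a.(0\{b,d} + (X + X) + (d.X + a.0) + a.c.a.X)) + a.0) + a.c.a.(rec X. a.(0\{b,d} + (X + X) + (d.X + a.0) + a.c.a.X)) → -a-> m1, -a-> m2, -a-> m3, -d-> m0
  m2 = 0 → ·
  m3 = c.a.(rec X. a.(0\{b,d} + (X + X) + (d.X + a.0) + a.c.a.X)) → -c-> m4
  m4 = a.(rec X. a.(0\{b,d} + (X + X) + (d.X + a.0) + a.c.a.X)) → -a-> m0
Q's transition system — 5 states:
  n0 = rec X. d.(0\{b,d} + (X + X) + (d.X + a.0) + a.c.a.X) → -d-> n1
  n1 = 0\{b,d} + ((rec X. d.(0\{b,d} + (X + X) + (d.X + a.0) + a.c.a.X)) + (rec X. d.(0\{b,d} + (X + X) + (d.X + a.0) + a.c.a.X))) + (d.(rec X. d.(0\{b,d} + (X + X) + (d.X + a.0) + a.c.a.X)) + a.0) + a.c.a.(rec X. d.(0\{b,d} + (X + X) + (d.X + a.0) + a.c.a.X)) → -a-> n2, -a-> n3, -d-> n0, -d-> n1
  n2 = 0 → ·
  n3 = c.a.(rec X. d.(0\{b,d} + (X + X) + (d.X + a.0) + a.c.a.X)) → -c-> n4
  n4 = a.(rec X. d.(0\{b,d} + (X + X) + (d.X + a.0) + a.c.a.X)) → -a-> n0
Executing a from P (initial set {m0}):
  [1] a ⇒ {m1}
  P completes σ.
Executing a from Q (initial set {n0}):
  [1] a ⇒ ∅  — Q cannot continue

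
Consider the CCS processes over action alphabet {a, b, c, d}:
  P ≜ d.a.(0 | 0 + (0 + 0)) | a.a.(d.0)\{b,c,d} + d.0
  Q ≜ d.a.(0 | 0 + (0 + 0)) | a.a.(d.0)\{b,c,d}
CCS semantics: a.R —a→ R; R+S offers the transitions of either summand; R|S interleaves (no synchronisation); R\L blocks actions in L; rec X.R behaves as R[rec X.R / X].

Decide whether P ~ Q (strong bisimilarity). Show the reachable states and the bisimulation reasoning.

P ≁ Q

P's transition system — 10 states:
  s0 = d.a.(0 | 0 + (0 + 0)) | a.a.(d.0)\{b,c,d} + d.0 ⊢ --a--▸ s1, --d--▸ s2, --d--▸ s3
  s1 = d.a.(0 | 0 + (0 + 0)) | a.(d.0)\{b,c,d} ⊢ --a--▸ s4, --d--▸ s5
  s2 = 0 ⊢ ·
  s3 = a.(0 | 0 + (0 + 0)) | a.a.(d.0)\{b,c,d} ⊢ --a--▸ s5, --a--▸ s6
  s4 = d.a.(0 | 0 + (0 + 0)) | (d.0)\{b,c,d} ⊢ --d--▸ s7
  s5 = a.(0 | 0 + (0 + 0)) | a.(d.0)\{b,c,d} ⊢ --a--▸ s7, --a--▸ s8
  s6 = (0 | 0 + (0 + 0)) | a.a.(d.0)\{b,c,d} ⊢ --a--▸ s8
  s7 = a.(0 | 0 + (0 + 0)) | (d.0)\{b,c,d} ⊢ --a--▸ s9
  s8 = (0 | 0 + (0 + 0)) | a.(d.0)\{b,c,d} ⊢ --a--▸ s9
  s9 = (0 | 0 + (0 + 0)) | (d.0)\{b,c,d} ⊢ ·
Q's transition system — 9 states:
  t0 = d.a.(0 | 0 + (0 + 0)) | a.a.(d.0)\{b,c,d} ⊢ --a--▸ t1, --d--▸ t2
  t1 = d.a.(0 | 0 + (0 + 0)) | a.(d.0)\{b,c,d} ⊢ --a--▸ t3, --d--▸ t4
  t2 = a.(0 | 0 + (0 + 0)) | a.a.(d.0)\{b,c,d} ⊢ --a--▸ t4, --a--▸ t5
  t3 = d.a.(0 | 0 + (0 + 0)) | (d.0)\{b,c,d} ⊢ --d--▸ t6
  t4 = a.(0 | 0 + (0 + 0)) | a.(d.0)\{b,c,d} ⊢ --a--▸ t6, --a--▸ t7
  t5 = (0 | 0 + (0 + 0)) | a.a.(d.0)\{b,c,d} ⊢ --a--▸ t7
  t6 = a.(0 | 0 + (0 + 0)) | (d.0)\{b,c,d} ⊢ --a--▸ t8
  t7 = (0 | 0 + (0 + 0)) | a.(d.0)\{b,c,d} ⊢ --a--▸ t8
  t8 = (0 | 0 + (0 + 0)) | (d.0)\{b,c,d} ⊢ ·
Coarsest stable partition (strong bisimilarity classes):
  B0 = {s0}
  B1 = {s2, s9, t8}
  B2 = {s1, t1}
  B3 = {s4, t3}
  B4 = {s7, s8, t6, t7}
  B5 = {s5, s6, t4, t5}
  B6 = {s3, t2}
  B7 = {t0}
s0 ∈ B0, t0 ∈ B7 → different blocks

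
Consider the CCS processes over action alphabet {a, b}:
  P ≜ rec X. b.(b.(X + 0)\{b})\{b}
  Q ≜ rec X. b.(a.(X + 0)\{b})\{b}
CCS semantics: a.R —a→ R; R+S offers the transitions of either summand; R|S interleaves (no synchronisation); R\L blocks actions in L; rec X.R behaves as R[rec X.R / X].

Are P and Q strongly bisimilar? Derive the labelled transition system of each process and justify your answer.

NO

Reachable graph of P (2 states):
  s0 = rec X. b.(b.(X + 0)\{b})\{b} ⊢ ··b··> s1
  s1 = (b.((rec X. b.(b.(X + 0)\{b})\{b}) + 0)\{b})\{b} ⊢ deadlocked
Reachable graph of Q (3 states):
  t0 = rec X. b.(a.(X + 0)\{b})\{b} ⊢ ··b··> t1
  t1 = (a.((rec X. b.(a.(X + 0)\{b})\{b}) + 0)\{b})\{b} ⊢ ··a··> t2
  t2 = ((rec X. b.(a.(X + 0)\{b})\{b}) + 0)\{b}\{b} ⊢ deadlocked
Coarsest stable partition (strong bisimilarity classes):
  B0 = {s0}
  B1 = {s1, t2}
  B2 = {t0}
  B3 = {t1}
s0 ∈ B0, t0 ∈ B2 → different blocks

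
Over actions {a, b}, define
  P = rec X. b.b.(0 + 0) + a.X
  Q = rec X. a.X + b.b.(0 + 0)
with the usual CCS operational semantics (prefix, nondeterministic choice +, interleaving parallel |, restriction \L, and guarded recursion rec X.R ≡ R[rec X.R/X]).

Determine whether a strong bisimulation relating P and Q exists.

P's transition system — 3 states:
  p0 = rec X. b.b.(0 + 0) + a.X has moves =a=> p0, =b=> p1
  p1 = b.(0 + 0) has moves =b=> p2
  p2 = 0 + 0 has moves (no moves)
Q's transition system — 3 states:
  q0 = rec X. a.X + b.b.(0 + 0) has moves =a=> q0, =b=> q1
  q1 = b.(0 + 0) has moves =b=> q2
  q2 = 0 + 0 has moves (no moves)
Bisimilarity quotient blocks:
  B0 = {p0, q0}
  B1 = {p1, q1}
  B2 = {p2, q2}
p0 ∈ B0, q0 ∈ B0 → same block

YES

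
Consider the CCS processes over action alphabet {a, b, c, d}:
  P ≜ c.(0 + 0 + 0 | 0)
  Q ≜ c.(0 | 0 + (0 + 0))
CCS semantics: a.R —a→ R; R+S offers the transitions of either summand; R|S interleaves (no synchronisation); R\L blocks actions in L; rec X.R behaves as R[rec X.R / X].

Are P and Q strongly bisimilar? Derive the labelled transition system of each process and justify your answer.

YES

P's transition system — 2 states:
  m0 = c.(0 + 0 + 0 | 0) ⊢ =c=> m1
  m1 = 0 + 0 + 0 | 0 ⊢ (no moves)
Q's transition system — 2 states:
  n0 = c.(0 | 0 + (0 + 0)) ⊢ =c=> n1
  n1 = 0 | 0 + (0 + 0) ⊢ (no moves)
Partition-refinement fixed point:
  B0 = {m0, n0}
  B1 = {m1, n1}
m0 ∈ B0, n0 ∈ B0 → same block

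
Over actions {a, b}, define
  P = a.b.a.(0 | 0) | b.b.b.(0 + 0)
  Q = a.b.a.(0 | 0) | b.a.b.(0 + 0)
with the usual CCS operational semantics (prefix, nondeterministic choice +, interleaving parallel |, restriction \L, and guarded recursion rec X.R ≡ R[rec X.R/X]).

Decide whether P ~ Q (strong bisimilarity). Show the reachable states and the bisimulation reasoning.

not bisimilar

LTS(P): 16 reachable states
  u0 = a.b.a.(0 | 0) | b.b.b.(0 + 0) :: -a-> u1, -b-> u2
  u1 = b.a.(0 | 0) | b.b.b.(0 + 0) :: -b-> u3, -b-> u4
  u2 = a.b.a.(0 | 0) | b.b.(0 + 0) :: -a-> u4, -b-> u5
  u3 = a.(0 | 0) | b.b.b.(0 + 0) :: -a-> u6, -b-> u7
  u4 = b.a.(0 | 0) | b.b.(0 + 0) :: -b-> u7, -b-> u8
  u5 = a.b.a.(0 | 0) | b.(0 + 0) :: -a-> u8, -b-> u9
  u6 = 0 | 0 | b.b.b.(0 + 0) :: -b-> u10
  u7 = a.(0 | 0) | b.b.(0 + 0) :: -a-> u10, -b-> u11
  u8 = b.a.(0 | 0) | b.(0 + 0) :: -b-> u11, -b-> u12
  u9 = a.b.a.(0 | 0) | (0 + 0) :: -a-> u12
  u10 = 0 | 0 | b.b.(0 + 0) :: -b-> u13
  u11 = a.(0 | 0) | b.(0 + 0) :: -a-> u13, -b-> u14
  u12 = b.a.(0 | 0) | (0 + 0) :: -b-> u14
  u13 = 0 | 0 | b.(0 + 0) :: -b-> u15
  u14 = a.(0 | 0) | (0 + 0) :: -a-> u15
  u15 = 0 | 0 | (0 + 0) :: (no moves)
LTS(Q): 16 reachable states
  v0 = a.b.a.(0 | 0) | b.a.b.(0 + 0) :: -a-> v1, -b-> v2
  v1 = b.a.(0 | 0) | b.a.b.(0 + 0) :: -b-> v3, -b-> v4
  v2 = a.b.a.(0 | 0) | a.b.(0 + 0) :: -a-> v4, -a-> v5
  v3 = a.(0 | 0) | b.a.b.(0 + 0) :: -a-> v6, -b-> v7
  v4 = b.a.(0 | 0) | a.b.(0 + 0) :: -a-> v8, -b-> v7
  v5 = a.b.a.(0 | 0) | b.(0 + 0) :: -a-> v8, -b-> v9
  v6 = 0 | 0 | b.a.b.(0 + 0) :: -b-> v10
  v7 = a.(0 | 0) | a.b.(0 + 0) :: -a-> v10, -a-> v11
  v8 = b.a.(0 | 0) | b.(0 + 0) :: -b-> v11, -b-> v12
  v9 = a.b.a.(0 | 0) | (0 + 0) :: -a-> v12
  v10 = 0 | 0 | a.b.(0 + 0) :: -a-> v13
  v11 = a.(0 | 0) | b.(0 + 0) :: -a-> v13, -b-> v14
  v12 = b.a.(0 | 0) | (0 + 0) :: -b-> v14
  v13 = 0 | 0 | b.(0 + 0) :: -b-> v15
  v14 = a.(0 | 0) | (0 + 0) :: -a-> v15
  v15 = 0 | 0 | (0 + 0) :: (no moves)
Bisimilarity quotient blocks:
  B0 = {u0}
  B1 = {u2}
  B2 = {u4}
  B3 = {u7}
  B4 = {u11, v11}
  B5 = {u14, v14}
  B6 = {u15, v15}
  B7 = {u13, v13}
  B8 = {u10}
  B9 = {u8, v8}
  B10 = {u12, v12}
  B11 = {u5, v5}
  B12 = {u9, v9}
  B13 = {u1}
  B14 = {u3}
  B15 = {u6}
  B16 = {v0}
  B17 = {v1}
  B18 = {v3}
  B19 = {v7}
  B20 = {v10}
  B21 = {v6}
  B22 = {v4}
  B23 = {v2}
u0 ∈ B0, v0 ∈ B16 → different blocks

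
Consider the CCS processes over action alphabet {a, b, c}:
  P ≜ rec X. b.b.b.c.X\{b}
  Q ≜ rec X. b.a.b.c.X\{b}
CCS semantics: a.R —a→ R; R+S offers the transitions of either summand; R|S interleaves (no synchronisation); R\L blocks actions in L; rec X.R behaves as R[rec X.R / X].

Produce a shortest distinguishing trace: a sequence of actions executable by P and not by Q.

bb

LTS(P): 5 reachable states
  u0 = rec X. b.b.b.c.X\{b} | =b=> u1
  u1 = b.b.c.(rec X. b.b.b.c.X\{b})\{b} | =b=> u2
  u2 = b.c.(rec X. b.b.b.c.X\{b})\{b} | =b=> u3
  u3 = c.(rec X. b.b.b.c.X\{b})\{b} | =c=> u4
  u4 = (rec X. b.b.b.c.X\{b})\{b} | stopped
LTS(Q): 5 reachable states
  v0 = rec X. b.a.b.c.X\{b} | =b=> v1
  v1 = a.b.c.(rec X. b.a.b.c.X\{b})\{b} | =a=> v2
  v2 = b.c.(rec X. b.a.b.c.X\{b})\{b} | =b=> v3
  v3 = c.(rec X. b.a.b.c.X\{b})\{b} | =c=> v4
  v4 = (rec X. b.a.b.c.X\{b})\{b} | stopped
Executing bb from P (initial set {u0}):
  step 1 (b): {u1}
  step 2 (b): {u2}
  ✓ P
Executing bb from Q (initial set {v0}):
  step 1 (b): {v1}
  step 2 (b): ∅ (Q stuck)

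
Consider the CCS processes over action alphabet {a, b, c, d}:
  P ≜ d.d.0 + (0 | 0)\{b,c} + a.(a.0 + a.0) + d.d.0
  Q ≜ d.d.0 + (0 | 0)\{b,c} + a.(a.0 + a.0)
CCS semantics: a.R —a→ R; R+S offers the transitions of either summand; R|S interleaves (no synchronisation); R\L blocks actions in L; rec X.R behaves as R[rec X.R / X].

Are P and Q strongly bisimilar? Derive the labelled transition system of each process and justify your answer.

P's transition system — 4 states:
  s0 = d.d.0 + (0 | 0)\{b,c} + a.(a.0 + a.0) + d.d.0 | —a→ s1, —d→ s2
  s1 = a.0 + a.0 | —a→ s3
  s2 = d.0 | —d→ s3
  s3 = 0 | deadlocked
Q's transition system — 4 states:
  t0 = d.d.0 + (0 | 0)\{b,c} + a.(a.0 + a.0) | —a→ t1, —d→ t2
  t1 = a.0 + a.0 | —a→ t3
  t2 = d.0 | —d→ t3
  t3 = 0 | deadlocked
Partition-refinement fixed point:
  B0 = {s0, t0}
  B1 = {s2, t2}
  B2 = {s3, t3}
  B3 = {s1, t1}
s0 ∈ B0, t0 ∈ B0 → same block

YES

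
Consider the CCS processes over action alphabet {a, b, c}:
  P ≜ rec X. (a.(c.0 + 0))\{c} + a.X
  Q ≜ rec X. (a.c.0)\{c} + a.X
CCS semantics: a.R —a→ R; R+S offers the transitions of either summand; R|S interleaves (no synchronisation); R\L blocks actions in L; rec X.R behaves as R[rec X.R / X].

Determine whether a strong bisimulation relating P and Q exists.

LTS(P): 2 reachable states
  s0 = rec X. (a.(c.0 + 0))\{c} + a.X | —a→ s0, —a→ s1
  s1 = (c.0 + 0)\{c} | deadlocked
LTS(Q): 2 reachable states
  t0 = rec X. (a.c.0)\{c} + a.X | —a→ t0, —a→ t1
  t1 = (c.0)\{c} | deadlocked
Bisimilarity quotient blocks:
  B0 = {s0, t0}
  B1 = {s1, t1}
s0 ∈ B0, t0 ∈ B0 → same block

bisimilar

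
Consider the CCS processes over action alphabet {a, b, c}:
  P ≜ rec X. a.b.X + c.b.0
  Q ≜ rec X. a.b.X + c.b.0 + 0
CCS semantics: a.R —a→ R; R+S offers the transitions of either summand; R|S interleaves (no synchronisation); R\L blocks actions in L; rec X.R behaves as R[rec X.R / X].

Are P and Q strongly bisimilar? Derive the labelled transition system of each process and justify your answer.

LTS(P): 4 reachable states
  p0 = rec X. a.b.X + c.b.0 has moves --a--▸ p1, --c--▸ p2
  p1 = b.(rec X. a.b.X + c.b.0) has moves --b--▸ p0
  p2 = b.0 has moves --b--▸ p3
  p3 = 0 has moves (no moves)
LTS(Q): 4 reachable states
  q0 = rec X. a.b.X + c.b.0 + 0 has moves --a--▸ q1, --c--▸ q2
  q1 = b.(rec X. a.b.X + c.b.0 + 0) has moves --b--▸ q0
  q2 = b.0 has moves --b--▸ q3
  q3 = 0 has moves (no moves)
Partition-refinement fixed point:
  B0 = {p0, q0}
  B1 = {p1, q1}
  B2 = {p2, q2}
  B3 = {p3, q3}
p0 ∈ B0, q0 ∈ B0 → same block

YES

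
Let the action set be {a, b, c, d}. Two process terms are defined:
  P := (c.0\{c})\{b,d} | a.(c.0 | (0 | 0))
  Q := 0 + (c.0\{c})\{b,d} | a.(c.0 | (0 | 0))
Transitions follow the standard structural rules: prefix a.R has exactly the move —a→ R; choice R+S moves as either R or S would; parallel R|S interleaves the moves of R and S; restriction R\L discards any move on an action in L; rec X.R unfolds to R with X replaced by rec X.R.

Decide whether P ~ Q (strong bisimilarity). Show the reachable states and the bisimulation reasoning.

YES

P's transition system — 6 states:
  m0 = (c.0\{c})\{b,d} | a.(c.0 | (0 | 0)) :: -a-> m1, -c-> m2
  m1 = (c.0\{c})\{b,d} | (c.0 | (0 | 0)) :: -c-> m3, -c-> m4
  m2 = 0\{c}\{b,d} | a.(c.0 | (0 | 0)) :: -a-> m4
  m3 = (c.0\{c})\{b,d} | (0 | (0 | 0)) :: -c-> m5
  m4 = 0\{c}\{b,d} | (c.0 | (0 | 0)) :: -c-> m5
  m5 = 0\{c}\{b,d} | (0 | (0 | 0)) :: (no moves)
Q's transition system — 6 states:
  n0 = 0 + (c.0\{c})\{b,d} | a.(c.0 | (0 | 0)) :: -a-> n1, -c-> n2
  n1 = (c.0\{c})\{b,d} | (c.0 | (0 | 0)) :: -c-> n3, -c-> n4
  n2 = 0\{c}\{b,d} | a.(c.0 | (0 | 0)) :: -a-> n4
  n3 = (c.0\{c})\{b,d} | (0 | (0 | 0)) :: -c-> n5
  n4 = 0\{c}\{b,d} | (c.0 | (0 | 0)) :: -c-> n5
  n5 = 0\{c}\{b,d} | (0 | (0 | 0)) :: (no moves)
Partition-refinement fixed point:
  B0 = {m0, n0}
  B1 = {m1, n1}
  B2 = {m3, m4, n3, n4}
  B3 = {m5, n5}
  B4 = {m2, n2}
m0 ∈ B0, n0 ∈ B0 → same block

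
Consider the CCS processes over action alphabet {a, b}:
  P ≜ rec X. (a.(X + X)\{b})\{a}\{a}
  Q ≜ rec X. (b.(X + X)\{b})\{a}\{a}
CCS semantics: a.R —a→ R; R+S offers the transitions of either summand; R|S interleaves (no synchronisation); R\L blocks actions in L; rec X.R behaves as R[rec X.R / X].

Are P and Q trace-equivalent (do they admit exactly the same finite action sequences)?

P's transition system — 1 states:
  p0 = rec X. (a.(X + X)\{b})\{a}\{a} | stopped
Q's transition system — 2 states:
  q0 = rec X. (b.(X + X)\{b})\{a}\{a} | --b--▸ q1
  q1 = ((rec X. (b.(X + X)\{b})\{a}\{a}) + (rec X. (b.(X + X)\{b})\{a}\{a}))\{b}\{a}\{a} | stopped
Executing b from Q (initial set {q0}):
  step 1 (b): {q1}
  ✓ Q
Executing b from P (initial set {p0}):
  step 1 (b): ∅ (P stuck)

trace-distinct — witness ⟨b⟩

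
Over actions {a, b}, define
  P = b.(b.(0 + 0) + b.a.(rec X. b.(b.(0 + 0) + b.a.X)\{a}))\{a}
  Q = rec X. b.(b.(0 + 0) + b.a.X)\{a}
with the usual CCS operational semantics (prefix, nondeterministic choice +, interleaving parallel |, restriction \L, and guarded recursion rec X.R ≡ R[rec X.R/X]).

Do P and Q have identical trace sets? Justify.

P's transition system — 4 states:
  s0 = b.(b.(0 + 0) + b.a.(rec X. b.(b.(0 + 0) + b.a.X)\{a}))\{a} :: -b-> s1
  s1 = (b.(0 + 0) + b.a.(rec X. b.(b.(0 + 0) + b.a.X)\{a}))\{a} :: -b-> s2, -b-> s3
  s2 = (0 + 0)\{a} :: (no moves)
  s3 = (a.(rec X. b.(b.(0 + 0) + b.a.X)\{a}))\{a} :: (no moves)
Q's transition system — 4 states:
  t0 = rec X. b.(b.(0 + 0) + b.a.X)\{a} :: -b-> t1
  t1 = (b.(0 + 0) + b.a.(rec X. b.(b.(0 + 0) + b.a.X)\{a}))\{a} :: -b-> t2, -b-> t3
  t2 = (0 + 0)\{a} :: (no moves)
  t3 = (a.(rec X. b.(b.(0 + 0) + b.a.X)\{a}))\{a} :: (no moves)
Bisimilarity quotient blocks:
  B0 = {s0, t0}
  B1 = {s1, t1}
  B2 = {s2, s3, t2, t3}
s0 ∈ B0, t0 ∈ B0 → same block
Bisimilar ⇒ trace-equivalent.

YES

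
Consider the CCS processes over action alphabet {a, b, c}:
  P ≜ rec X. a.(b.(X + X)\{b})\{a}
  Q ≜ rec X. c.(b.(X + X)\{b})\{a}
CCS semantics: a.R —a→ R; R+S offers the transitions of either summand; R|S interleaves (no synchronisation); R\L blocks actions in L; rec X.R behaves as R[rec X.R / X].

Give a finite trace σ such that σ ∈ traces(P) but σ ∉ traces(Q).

a

Reachable graph of P (3 states):
  s0 = rec X. a.(b.(X + X)\{b})\{a} ⊢ -a-> s1
  s1 = (b.((rec X. a.(b.(X + X)\{b})\{a}) + (rec X. a.(b.(X + X)\{b})\{a}))\{b})\{a} ⊢ -b-> s2
  s2 = ((rec X. a.(b.(X + X)\{b})\{a}) + (rec X. a.(b.(X + X)\{b})\{a}))\{b}\{a} ⊢ (no moves)
Reachable graph of Q (4 states):
  t0 = rec X. c.(b.(X + X)\{b})\{a} ⊢ -c-> t1
  t1 = (b.((rec X. c.(b.(X + X)\{b})\{a}) + (rec X. c.(b.(X + X)\{b})\{a}))\{b})\{a} ⊢ -b-> t2
  t2 = ((rec X. c.(b.(X + X)\{b})\{a}) + (rec X. c.(b.(X + X)\{b})\{a}))\{b}\{a} ⊢ -c-> t3
  t3 = (b.((rec X. c.(b.(X + X)\{b})\{a}) + (rec X. c.(b.(X + X)\{b})\{a}))\{b})\{a}\{b}\{a} ⊢ (no moves)
Executing a from P (initial set {s0}):
  step 1 (a): {s1}
  ✓ P
Executing a from Q (initial set {t0}):
  step 1 (a): no successor for Q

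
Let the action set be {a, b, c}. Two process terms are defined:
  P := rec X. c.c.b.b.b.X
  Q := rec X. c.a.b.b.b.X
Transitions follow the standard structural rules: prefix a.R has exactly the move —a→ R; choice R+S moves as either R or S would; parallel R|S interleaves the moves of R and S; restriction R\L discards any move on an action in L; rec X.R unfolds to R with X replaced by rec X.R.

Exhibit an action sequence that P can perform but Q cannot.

LTS(P): 5 reachable states
  u0 = rec X. c.c.b.b.b.X has moves -c-> u1
  u1 = c.b.b.b.(rec X. c.c.b.b.b.X) has moves -c-> u2
  u2 = b.b.b.(rec X. c.c.b.b.b.X) has moves -b-> u3
  u3 = b.b.(rec X. c.c.b.b.b.X) has moves -b-> u4
  u4 = b.(rec X. c.c.b.b.b.X) has moves -b-> u0
LTS(Q): 5 reachable states
  v0 = rec X. c.a.b.b.b.X has moves -c-> v1
  v1 = a.b.b.b.(rec X. c.a.b.b.b.X) has moves -a-> v2
  v2 = b.b.b.(rec X. c.a.b.b.b.X) has moves -b-> v3
  v3 = b.b.(rec X. c.a.b.b.b.X) has moves -b-> v4
  v4 = b.(rec X. c.a.b.b.b.X) has moves -b-> v0
Run σ = ⟨cc⟩ on P: start {u0}
  step 1 (c): {u1}
  step 2 (c): {u2}
  — P admits the full trace.
Run σ = ⟨cc⟩ on Q: start {v0}
  step 1 (c): {v1}
  step 2 (c): ∅  — Q cannot continue

cc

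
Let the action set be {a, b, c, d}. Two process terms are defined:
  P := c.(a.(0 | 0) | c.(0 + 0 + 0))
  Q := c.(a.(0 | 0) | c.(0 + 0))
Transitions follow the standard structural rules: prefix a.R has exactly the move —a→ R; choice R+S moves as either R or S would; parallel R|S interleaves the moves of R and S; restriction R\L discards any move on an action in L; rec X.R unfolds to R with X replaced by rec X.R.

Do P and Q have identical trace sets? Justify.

YES

LTS(P): 5 reachable states
  u0 = c.(a.(0 | 0) | c.(0 + 0 + 0)) :: --c--▸ u1
  u1 = a.(0 | 0) | c.(0 + 0 + 0) :: --a--▸ u2, --c--▸ u3
  u2 = 0 | 0 | c.(0 + 0 + 0) :: --c--▸ u4
  u3 = a.(0 | 0) | (0 + 0 + 0) :: --a--▸ u4
  u4 = 0 | 0 | (0 + 0 + 0) :: deadlocked
LTS(Q): 5 reachable states
  v0 = c.(a.(0 | 0) | c.(0 + 0)) :: --c--▸ v1
  v1 = a.(0 | 0) | c.(0 + 0) :: --a--▸ v2, --c--▸ v3
  v2 = 0 | 0 | c.(0 + 0) :: --c--▸ v4
  v3 = a.(0 | 0) | (0 + 0) :: --a--▸ v4
  v4 = 0 | 0 | (0 + 0) :: deadlocked
Bisimilarity quotient blocks:
  B0 = {u0, v0}
  B1 = {u1, v1}
  B2 = {u3, v3}
  B3 = {u4, v4}
  B4 = {u2, v2}
u0 ∈ B0, v0 ∈ B0 → same block
Bisimilar ⇒ trace-equivalent.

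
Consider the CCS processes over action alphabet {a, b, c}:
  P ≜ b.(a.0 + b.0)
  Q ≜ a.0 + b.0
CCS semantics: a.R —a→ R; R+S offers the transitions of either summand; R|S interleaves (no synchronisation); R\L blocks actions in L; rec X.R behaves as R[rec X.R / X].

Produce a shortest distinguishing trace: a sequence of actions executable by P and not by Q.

LTS(P): 3 reachable states
  p0 = b.(a.0 + b.0) :: --b--▸ p1
  p1 = a.0 + b.0 :: --a--▸ p2, --b--▸ p2
  p2 = 0 :: ∅
LTS(Q): 2 reachable states
  q0 = a.0 + b.0 :: --a--▸ q1, --b--▸ q1
  q1 = 0 :: ∅
Executing ba from P (initial set {p0}):
  [1] b ⇒ {p1}
  [2] a ⇒ {p2}
  P completes σ.
Executing ba from Q (initial set {q0}):
  [1] b ⇒ {q1}
  [2] a ⇒ no successor for Q

ba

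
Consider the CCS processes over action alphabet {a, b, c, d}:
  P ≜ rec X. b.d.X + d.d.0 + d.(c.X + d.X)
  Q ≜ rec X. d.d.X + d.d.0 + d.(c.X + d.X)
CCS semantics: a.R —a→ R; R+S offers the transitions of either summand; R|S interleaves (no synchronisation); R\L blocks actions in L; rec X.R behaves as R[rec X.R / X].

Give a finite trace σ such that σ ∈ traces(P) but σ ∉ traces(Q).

LTS(P): 5 reachable states
  s0 = rec X. b.d.X + d.d.0 + d.(c.X + d.X) | =b=> s1, =d=> s2, =d=> s3
  s1 = d.(rec X. b.d.X + d.d.0 + d.(c.X + d.X)) | =d=> s0
  s2 = c.(rec X. b.d.X + d.d.0 + d.(c.X + d.X)) + d.(rec X. b.d.X + d.d.0 + d.(c.X + d.X)) | =c=> s0, =d=> s0
  s3 = d.0 | =d=> s4
  s4 = 0 | ∅
LTS(Q): 5 reachable states
  t0 = rec X. d.d.X + d.d.0 + d.(c.X + d.X) | =d=> t1, =d=> t2, =d=> t3
  t1 = c.(rec X. d.d.X + d.d.0 + d.(c.X + d.X)) + d.(rec X. d.d.X + d.d.0 + d.(c.X + d.X)) | =c=> t0, =d=> t0
  t2 = d.(rec X. d.d.X + d.d.0 + d.(c.X + d.X)) | =d=> t0
  t3 = d.0 | =d=> t4
  t4 = 0 | ∅
Trace ⟨b⟩ through P, begin at {s0}:
  [1] b ⇒ {s1}
  P completes σ.
Trace ⟨b⟩ through Q, begin at {t0}:
  [1] b ⇒ ∅ (Q stuck)

b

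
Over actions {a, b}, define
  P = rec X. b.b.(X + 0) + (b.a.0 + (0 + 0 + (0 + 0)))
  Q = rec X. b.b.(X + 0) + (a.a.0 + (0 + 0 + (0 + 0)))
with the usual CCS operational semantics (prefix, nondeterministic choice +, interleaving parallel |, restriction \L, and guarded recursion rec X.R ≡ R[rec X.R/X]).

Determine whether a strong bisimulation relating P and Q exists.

Reachable graph of P (5 states):
  p0 = rec X. b.b.(X + 0) + (b.a.0 + (0 + 0 + (0 + 0))) | --b--▸ p1, --b--▸ p2
  p1 = a.0 | --a--▸ p3
  p2 = b.((rec X. b.b.(X + 0) + (b.a.0 + (0 + 0 + (0 + 0)))) + 0) | --b--▸ p4
  p3 = 0 | ∅
  p4 = (rec X. b.b.(X + 0) + (b.a.0 + (0 + 0 + (0 + 0)))) + 0 | --b--▸ p1, --b--▸ p2
Reachable graph of Q (5 states):
  q0 = rec X. b.b.(X + 0) + (a.a.0 + (0 + 0 + (0 + 0))) | --a--▸ q1, --b--▸ q2
  q1 = a.0 | --a--▸ q3
  q2 = b.((rec X. b.b.(X + 0) + (a.a.0 + (0 + 0 + (0 + 0)))) + 0) | --b--▸ q4
  q3 = 0 | ∅
  q4 = (rec X. b.b.(X + 0) + (a.a.0 + (0 + 0 + (0 + 0)))) + 0 | --a--▸ q1, --b--▸ q2
Coarsest stable partition (strong bisimilarity classes):
  B0 = {p0, p4}
  B1 = {p2}
  B2 = {p1, q1}
  B3 = {p3, q3}
  B4 = {q0, q4}
  B5 = {q2}
p0 ∈ B0, q0 ∈ B4 → different blocks

NO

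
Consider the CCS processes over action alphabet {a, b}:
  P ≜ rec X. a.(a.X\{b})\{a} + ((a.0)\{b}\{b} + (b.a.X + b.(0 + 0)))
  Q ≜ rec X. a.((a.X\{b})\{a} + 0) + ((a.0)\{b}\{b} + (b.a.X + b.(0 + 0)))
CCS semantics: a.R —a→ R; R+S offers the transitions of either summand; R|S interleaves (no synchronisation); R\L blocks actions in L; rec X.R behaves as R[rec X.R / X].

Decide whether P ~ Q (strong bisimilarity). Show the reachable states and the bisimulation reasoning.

YES

Reachable graph of P (5 states):
  p0 = rec X. a.(a.X\{b})\{a} + ((a.0)\{b}\{b} + (b.a.X + b.(0 + 0))) :: ··a··> p1, ··a··> p2, ··b··> p3, ··b··> p4
  p1 = (a.(rec X. a.(a.X\{b})\{a} + ((a.0)\{b}\{b} + (b.a.X + b.(0 + 0))))\{b})\{a} :: (no moves)
  p2 = 0\{b}\{b} :: (no moves)
  p3 = 0 + 0 :: (no moves)
  p4 = a.(rec X. a.(a.X\{b})\{a} + ((a.0)\{b}\{b} + (b.a.X + b.(0 + 0)))) :: ··a··> p0
Reachable graph of Q (5 states):
  q0 = rec X. a.((a.X\{b})\{a} + 0) + ((a.0)\{b}\{b} + (b.a.X + b.(0 + 0))) :: ··a··> q1, ··a··> q2, ··b··> q3, ··b··> q4
  q1 = (a.(rec X. a.((a.X\{b})\{a} + 0) + ((a.0)\{b}\{b} + (b.a.X + b.(0 + 0))))\{b})\{a} + 0 :: (no moves)
  q2 = 0\{b}\{b} :: (no moves)
  q3 = 0 + 0 :: (no moves)
  q4 = a.(rec X. a.((a.X\{b})\{a} + 0) + ((a.0)\{b}\{b} + (b.a.X + b.(0 + 0)))) :: ··a··> q0
Bisimilarity quotient blocks:
  B0 = {p0, q0}
  B1 = {p1, p2, p3, q1, q2, q3}
  B2 = {p4, q4}
p0 ∈ B0, q0 ∈ B0 → same block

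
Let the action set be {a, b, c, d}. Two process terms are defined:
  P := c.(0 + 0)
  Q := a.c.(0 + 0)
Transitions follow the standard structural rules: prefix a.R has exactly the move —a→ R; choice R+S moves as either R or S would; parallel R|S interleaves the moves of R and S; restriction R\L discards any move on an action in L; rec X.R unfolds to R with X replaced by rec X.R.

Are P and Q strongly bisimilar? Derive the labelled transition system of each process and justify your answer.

P's transition system — 2 states:
  s0 = c.(0 + 0) | =c=> s1
  s1 = 0 + 0 | deadlocked
Q's transition system — 3 states:
  t0 = a.c.(0 + 0) | =a=> t1
  t1 = c.(0 + 0) | =c=> t2
  t2 = 0 + 0 | deadlocked
Coarsest stable partition (strong bisimilarity classes):
  B0 = {s0, t1}
  B1 = {s1, t2}
  B2 = {t0}
s0 ∈ B0, t0 ∈ B2 → different blocks

not bisimilar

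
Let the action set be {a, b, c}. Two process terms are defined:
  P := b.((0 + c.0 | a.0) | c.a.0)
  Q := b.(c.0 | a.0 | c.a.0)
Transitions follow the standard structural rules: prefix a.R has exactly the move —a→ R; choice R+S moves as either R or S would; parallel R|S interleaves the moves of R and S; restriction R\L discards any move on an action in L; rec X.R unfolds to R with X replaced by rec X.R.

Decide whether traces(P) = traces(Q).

P's transition system — 13 states:
  s0 = b.((0 + c.0 | a.0) | c.a.0) has moves —b→ s1
  s1 = (0 + c.0 | a.0) | c.a.0 has moves —a→ s2, —c→ s3, —c→ s4
  s2 = c.0 | 0 | c.a.0 has moves —c→ s5, —c→ s6
  s3 = (0 + c.0 | a.0) | a.0 has moves —a→ s6, —a→ s7, —c→ s8
  s4 = 0 | a.0 | c.a.0 has moves —a→ s5, —c→ s8
  s5 = 0 | 0 | c.a.0 has moves —c→ s9
  s6 = c.0 | 0 | a.0 has moves —a→ s10, —c→ s9
  s7 = (0 + c.0 | a.0) | 0 has moves —a→ s10, —c→ s11
  s8 = 0 | a.0 | a.0 has moves —a→ s11, —a→ s9
  s9 = 0 | 0 | a.0 has moves —a→ s12
  s10 = c.0 | 0 | 0 has moves —c→ s12
  s11 = 0 | a.0 | 0 has moves —a→ s12
  s12 = 0 | 0 | 0 has moves stopped
Q's transition system — 13 states:
  t0 = b.(c.0 | a.0 | c.a.0) has moves —b→ t1
  t1 = c.0 | a.0 | c.a.0 has moves —a→ t2, —c→ t3, —c→ t4
  t2 = c.0 | 0 | c.a.0 has moves —c→ t5, —c→ t6
  t3 = 0 | a.0 | c.a.0 has moves —a→ t5, —c→ t7
  t4 = c.0 | a.0 | a.0 has moves —a→ t6, —a→ t8, —c→ t7
  t5 = 0 | 0 | c.a.0 has moves —c→ t9
  t6 = c.0 | 0 | a.0 has moves —a→ t10, —c→ t9
  t7 = 0 | a.0 | a.0 has moves —a→ t11, —a→ t9
  t8 = c.0 | a.0 | 0 has moves —a→ t10, —c→ t11
  t9 = 0 | 0 | a.0 has moves —a→ t12
  t10 = c.0 | 0 | 0 has moves —c→ t12
  t11 = 0 | a.0 | 0 has moves —a→ t12
  t12 = 0 | 0 | 0 has moves stopped
Partition-refinement fixed point:
  B0 = {s0, t0}
  B1 = {s1, t1}
  B2 = {s4, t3}
  B3 = {s5, t5}
  B4 = {s11, s9, t11, t9}
  B5 = {s12, t12}
  B6 = {s8, t7}
  B7 = {s3, t4}
  B8 = {s6, s7, t6, t8}
  B9 = {s10, t10}
  B10 = {s2, t2}
s0 ∈ B0, t0 ∈ B0 → same block
Bisimilar ⇒ trace-equivalent.

trace-equivalent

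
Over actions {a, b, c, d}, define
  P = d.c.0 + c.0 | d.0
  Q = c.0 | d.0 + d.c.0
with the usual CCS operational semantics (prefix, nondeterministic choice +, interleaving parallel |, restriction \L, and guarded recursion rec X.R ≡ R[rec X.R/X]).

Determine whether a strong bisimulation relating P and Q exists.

LTS(P): 6 reachable states
  u0 = d.c.0 + c.0 | d.0 :: =c=> u1, =d=> u2, =d=> u3
  u1 = 0 | d.0 :: =d=> u4
  u2 = c.0 :: =c=> u5
  u3 = c.0 | 0 :: =c=> u4
  u4 = 0 | 0 :: ·
  u5 = 0 :: ·
LTS(Q): 6 reachable states
  v0 = c.0 | d.0 + d.c.0 :: =c=> v1, =d=> v2, =d=> v3
  v1 = 0 | d.0 :: =d=> v4
  v2 = c.0 :: =c=> v5
  v3 = c.0 | 0 :: =c=> v4
  v4 = 0 | 0 :: ·
  v5 = 0 :: ·
Coarsest stable partition (strong bisimilarity classes):
  B0 = {u0, v0}
  B1 = {u2, u3, v2, v3}
  B2 = {u4, u5, v4, v5}
  B3 = {u1, v1}
u0 ∈ B0, v0 ∈ B0 → same block

bisimilar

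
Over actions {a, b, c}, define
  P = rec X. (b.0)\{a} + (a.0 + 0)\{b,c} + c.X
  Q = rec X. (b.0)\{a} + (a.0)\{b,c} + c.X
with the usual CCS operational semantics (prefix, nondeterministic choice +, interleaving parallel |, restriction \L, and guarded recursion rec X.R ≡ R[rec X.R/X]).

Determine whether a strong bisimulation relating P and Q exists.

P's transition system — 3 states:
  m0 = rec X. (b.0)\{a} + (a.0 + 0)\{b,c} + c.X :: -a-> m1, -b-> m2, -c-> m0
  m1 = 0\{b,c} :: ∅
  m2 = 0\{a} :: ∅
Q's transition system — 3 states:
  n0 = rec X. (b.0)\{a} + (a.0)\{b,c} + c.X :: -a-> n1, -b-> n2, -c-> n0
  n1 = 0\{b,c} :: ∅
  n2 = 0\{a} :: ∅
Coarsest stable partition (strong bisimilarity classes):
  B0 = {m0, n0}
  B1 = {m1, m2, n1, n2}
m0 ∈ B0, n0 ∈ B0 → same block

P ~ Q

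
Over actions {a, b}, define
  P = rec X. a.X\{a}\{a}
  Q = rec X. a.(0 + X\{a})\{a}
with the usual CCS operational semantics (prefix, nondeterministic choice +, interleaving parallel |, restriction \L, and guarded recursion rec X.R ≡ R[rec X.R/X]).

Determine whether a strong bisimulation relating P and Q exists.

bisimilar

Reachable graph of P (2 states):
  m0 = rec X. a.X\{a}\{a} :: —a→ m1
  m1 = (rec X. a.X\{a}\{a})\{a}\{a} :: stopped
Reachable graph of Q (2 states):
  n0 = rec X. a.(0 + X\{a})\{a} :: —a→ n1
  n1 = (0 + (rec X. a.(0 + X\{a})\{a})\{a})\{a} :: stopped
Bisimilarity quotient blocks:
  B0 = {m0, n0}
  B1 = {m1, n1}
m0 ∈ B0, n0 ∈ B0 → same block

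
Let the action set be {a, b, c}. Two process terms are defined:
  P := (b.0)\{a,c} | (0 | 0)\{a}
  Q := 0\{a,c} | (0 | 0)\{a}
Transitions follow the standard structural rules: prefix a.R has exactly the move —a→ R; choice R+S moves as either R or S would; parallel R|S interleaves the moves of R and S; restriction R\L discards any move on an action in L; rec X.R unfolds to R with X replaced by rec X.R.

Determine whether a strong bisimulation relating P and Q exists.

not bisimilar

LTS(P): 2 reachable states
  m0 = (b.0)\{a,c} | (0 | 0)\{a} → --b--▸ m1
  m1 = 0\{a,c} | (0 | 0)\{a} → ·
LTS(Q): 1 reachable states
  n0 = 0\{a,c} | (0 | 0)\{a} → ·
Coarsest stable partition (strong bisimilarity classes):
  B0 = {m0}
  B1 = {m1, n0}
m0 ∈ B0, n0 ∈ B1 → different blocks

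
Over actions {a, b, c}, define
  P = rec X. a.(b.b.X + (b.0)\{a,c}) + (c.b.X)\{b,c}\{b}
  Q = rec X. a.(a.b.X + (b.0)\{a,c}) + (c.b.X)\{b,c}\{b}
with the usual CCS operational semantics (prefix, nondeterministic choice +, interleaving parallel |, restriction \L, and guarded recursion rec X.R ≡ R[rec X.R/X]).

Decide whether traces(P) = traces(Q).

LTS(P): 4 reachable states
  u0 = rec X. a.(b.b.X + (b.0)\{a,c}) + (c.b.X)\{b,c}\{b} ⊢ -a-> u1
  u1 = b.b.(rec X. a.(b.b.X + (b.0)\{a,c}) + (c.b.X)\{b,c}\{b}) + (b.0)\{a,c} ⊢ -b-> u2, -b-> u3
  u2 = 0\{a,c} ⊢ deadlocked
  u3 = b.(rec X. a.(b.b.X + (b.0)\{a,c}) + (c.b.X)\{b,c}\{b}) ⊢ -b-> u0
LTS(Q): 4 reachable states
  v0 = rec X. a.(a.b.X + (b.0)\{a,c}) + (c.b.X)\{b,c}\{b} ⊢ -a-> v1
  v1 = a.b.(rec X. a.(a.b.X + (b.0)\{a,c}) + (c.b.X)\{b,c}\{b}) + (b.0)\{a,c} ⊢ -a-> v2, -b-> v3
  v2 = b.(rec X. a.(a.b.X + (b.0)\{a,c}) + (c.b.X)\{b,c}\{b}) ⊢ -b-> v0
  v3 = 0\{a,c} ⊢ deadlocked
Run σ = ⟨abb⟩ on P: start {u0}
  [1] a ⇒ {u1}
  [2] b ⇒ {u2, u3}
  [3] b ⇒ {u0}
  P completes σ.
Run σ = ⟨abb⟩ on Q: start {v0}
  [1] a ⇒ {v1}
  [2] b ⇒ {v3}
  [3] b ⇒ ∅ (Q stuck)

NO — witness ⟨abb⟩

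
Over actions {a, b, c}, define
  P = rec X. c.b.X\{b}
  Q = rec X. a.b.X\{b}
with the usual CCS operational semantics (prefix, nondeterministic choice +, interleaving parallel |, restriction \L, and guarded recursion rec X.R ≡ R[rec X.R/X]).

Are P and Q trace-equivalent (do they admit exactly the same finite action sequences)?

P's transition system — 4 states:
  m0 = rec X. c.b.X\{b} has moves --c--▸ m1
  m1 = b.(rec X. c.b.X\{b})\{b} has moves --b--▸ m2
  m2 = (rec X. c.b.X\{b})\{b} has moves --c--▸ m3
  m3 = (b.(rec X. c.b.X\{b})\{b})\{b} has moves ·
Q's transition system — 4 states:
  n0 = rec X. a.b.X\{b} has moves --a--▸ n1
  n1 = b.(rec X. a.b.X\{b})\{b} has moves --b--▸ n2
  n2 = (rec X. a.b.X\{b})\{b} has moves --a--▸ n3
  n3 = (b.(rec X. a.b.X\{b})\{b})\{b} has moves ·
Run σ = ⟨c⟩ on P: start {m0}
  after c @ step 1: {m1}
  ✓ P
Run σ = ⟨c⟩ on Q: start {n0}
  after c @ step 1: ∅ (Q stuck)

trace-distinct — witness ⟨c⟩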